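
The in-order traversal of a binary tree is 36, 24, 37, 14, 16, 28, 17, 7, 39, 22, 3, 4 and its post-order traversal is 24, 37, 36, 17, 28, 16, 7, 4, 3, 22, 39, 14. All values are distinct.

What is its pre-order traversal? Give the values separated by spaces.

14 36 37 24 39 7 16 28 17 22 3 4

The last element of post-order is the root; it splits in-order into left and right subtrees.
Root 14: left subtree has 3 nodes {36, 24, 37}, right has 8 {16, 28, 17, 7, 39, 22, 3, 4}.
  Root 36: left subtree has 0 nodes { }, right has 2 {24, 37}.
    Root 37: left subtree has 1 node {24}, right has 0 { }.
  Root 39: left subtree has 4 nodes {16, 28, 17, 7}, right has 3 {22, 3, 4}.
    Root 7: left subtree has 3 nodes {16, 28, 17}, right has 0 { }.
      Root 16: left subtree has 0 nodes { }, right has 2 {28, 17}.
        Root 28: left subtree has 0 nodes { }, right has 1 {17}.
    Root 22: left subtree has 0 nodes { }, right has 2 {3, 4}.
      Root 3: left subtree has 0 nodes { }, right has 1 {4}.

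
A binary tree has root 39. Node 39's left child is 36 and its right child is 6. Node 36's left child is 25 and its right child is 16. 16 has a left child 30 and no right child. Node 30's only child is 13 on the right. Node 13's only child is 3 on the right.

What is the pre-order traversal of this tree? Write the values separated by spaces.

39 36 25 16 30 13 3 6

Pre-order visits the node, then its left subtree, then its right subtree.
Visit 39.
At 39: go left to 36.
  Visit 36.
  At 36: go left to 25.
    25 is a leaf — visit 25.
  At 36: go right to 16.
    Visit 16.
    At 16: go left to 30.
      Visit 30.
      At 30: no left child.
      At 30: go right to 13.
        Visit 13.
        At 13: no left child.
        At 13: go right to 3.
          3 is a leaf — visit 3.
    At 16: no right child.
At 39: go right to 6.
  6 is a leaf — visit 6.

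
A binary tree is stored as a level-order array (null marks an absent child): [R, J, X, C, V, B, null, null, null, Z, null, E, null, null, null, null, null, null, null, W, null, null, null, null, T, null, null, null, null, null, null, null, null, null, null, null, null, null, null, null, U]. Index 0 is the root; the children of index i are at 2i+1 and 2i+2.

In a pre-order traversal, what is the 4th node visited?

V

Pre-order visits the node, then its left subtree, then its right subtree.
Visit R.
At R: go left to J.
  Visit J.
  At J: go left to C.
    C is a leaf — visit C.
  At J: go right to V.
    Visit V.
    At V: go left to Z.
      Visit Z.
      At Z: go left to W.
        Visit W.
        At W: no left child.
        At W: go right to U.
          U is a leaf — visit U.
      At Z: no right child.
    At V: no right child.
At R: go right to X.
  Visit X.
  At X: go left to B.
    Visit B.
    At B: go left to E.
      Visit E.
      At E: no left child.
      At E: go right to T.
        T is a leaf — visit T.
    At B: no right child.
  At X: no right child.
Full pre-order sequence: R, J, C, V, Z, W, U, X, B, E, T.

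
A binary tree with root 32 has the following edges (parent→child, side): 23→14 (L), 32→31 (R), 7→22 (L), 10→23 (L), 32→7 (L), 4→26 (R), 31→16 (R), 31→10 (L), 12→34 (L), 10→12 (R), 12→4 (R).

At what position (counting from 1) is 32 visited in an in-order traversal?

In-order visits the left subtree, then the node, then the right subtree.
At 32: go left to 7.
  At 7: go left to 22.
    22 is a leaf — visit 22.
  Visit 7.
  At 7: no right child.
Visit 32.
At 32: go right to 31.
  At 31: go left to 10.
    At 10: go left to 23.
      At 23: go left to 14.
        14 is a leaf — visit 14.
      Visit 23.
      At 23: no right child.
    Visit 10.
    At 10: go right to 12.
      At 12: go left to 34.
        34 is a leaf — visit 34.
      Visit 12.
      At 12: go right to 4.
        At 4: no left child.
        Visit 4.
        At 4: go right to 26.
          26 is a leaf — visit 26.
  Visit 31.
  At 31: go right to 16.
    16 is a leaf — visit 16.
Full in-order sequence: 22, 7, 32, 14, 23, 10, 34, 12, 4, 26, 31, 16.

3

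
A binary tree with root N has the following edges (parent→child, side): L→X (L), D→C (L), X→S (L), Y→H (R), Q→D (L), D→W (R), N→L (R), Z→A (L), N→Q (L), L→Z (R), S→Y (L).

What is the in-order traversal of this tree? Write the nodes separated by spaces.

C D W Q N Y H S X L A Z

In-order visits the left subtree, then the node, then the right subtree.
At N: go left to Q.
  At Q: go left to D.
    At D: go left to C.
      C is a leaf — visit C.
    Visit D.
    At D: go right to W.
      W is a leaf — visit W.
  Visit Q.
  At Q: no right child.
Visit N.
At N: go right to L.
  At L: go left to X.
    At X: go left to S.
      At S: go left to Y.
        At Y: no left child.
        Visit Y.
        At Y: go right to H.
          H is a leaf — visit H.
      Visit S.
      At S: no right child.
    Visit X.
    At X: no right child.
  Visit L.
  At L: go right to Z.
    At Z: go left to A.
      A is a leaf — visit A.
    Visit Z.
    At Z: no right child.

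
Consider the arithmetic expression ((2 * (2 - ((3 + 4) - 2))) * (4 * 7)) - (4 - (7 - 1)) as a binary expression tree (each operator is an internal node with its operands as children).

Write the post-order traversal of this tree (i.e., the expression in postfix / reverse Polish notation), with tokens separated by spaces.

Post-order on an expression tree gives postfix notation: for each operator, emit left operand, right operand, then the operator.

2 2 3 4 + 2 - - * 4 7 * * 4 7 1 - - -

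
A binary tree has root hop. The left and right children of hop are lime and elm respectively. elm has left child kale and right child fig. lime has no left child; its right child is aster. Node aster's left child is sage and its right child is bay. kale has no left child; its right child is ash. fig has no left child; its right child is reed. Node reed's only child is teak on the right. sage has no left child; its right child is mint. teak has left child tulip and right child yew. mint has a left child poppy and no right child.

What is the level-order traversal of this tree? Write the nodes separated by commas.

hop, lime, elm, aster, kale, fig, sage, bay, ash, reed, mint, teak, poppy, tulip, yew

Level-order visits nodes level by level from the root, left to right within each level.
Level 0: hop
Level 1: lime, elm
Level 2: aster, kale, fig
Level 3: sage, bay, ash, reed
Level 4: mint, teak
Level 5: poppy, tulip, yew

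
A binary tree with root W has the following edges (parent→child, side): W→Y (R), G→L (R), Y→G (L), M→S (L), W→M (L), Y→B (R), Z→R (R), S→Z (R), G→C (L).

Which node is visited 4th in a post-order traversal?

M

Post-order visits the left subtree, then the right subtree, then the node.
At W: go left to M.
  At M: go left to S.
    At S: no left child.
    At S: go right to Z.
      At Z: no left child.
      At Z: go right to R.
        R is a leaf — visit R.
      Visit Z.
    Visit S.
  At M: no right child.
  Visit M.
At W: go right to Y.
  At Y: go left to G.
    At G: go left to C.
      C is a leaf — visit C.
    At G: go right to L.
      L is a leaf — visit L.
    Visit G.
  At Y: go right to B.
    B is a leaf — visit B.
  Visit Y.
Visit W.
Full post-order sequence: R, Z, S, M, C, L, G, B, Y, W.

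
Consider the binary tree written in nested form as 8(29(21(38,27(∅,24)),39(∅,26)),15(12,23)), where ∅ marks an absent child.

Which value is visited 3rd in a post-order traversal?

27

Post-order visits the left subtree, then the right subtree, then the node.
At 8: go left to 29.
  At 29: go left to 21.
    At 21: go left to 38.
      38 is a leaf — visit 38.
    At 21: go right to 27.
      At 27: no left child.
      At 27: go right to 24.
        24 is a leaf — visit 24.
      Visit 27.
    Visit 21.
  At 29: go right to 39.
    At 39: no left child.
    At 39: go right to 26.
      26 is a leaf — visit 26.
    Visit 39.
  Visit 29.
At 8: go right to 15.
  At 15: go left to 12.
    12 is a leaf — visit 12.
  At 15: go right to 23.
    23 is a leaf — visit 23.
  Visit 15.
Visit 8.
Full post-order sequence: 38, 24, 27, 21, 26, 39, 29, 12, 23, 15, 8.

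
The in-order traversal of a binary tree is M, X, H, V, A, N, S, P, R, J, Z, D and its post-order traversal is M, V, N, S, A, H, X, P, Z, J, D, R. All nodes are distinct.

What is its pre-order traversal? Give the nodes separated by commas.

The last element of post-order is the root; it splits in-order into left and right subtrees.
Root R: left subtree has 8 nodes {M, X, H, V, A, N, S, P}, right has 3 {J, Z, D}.
  Root P: left subtree has 7 nodes {M, X, H, V, A, N, S}, right has 0 { }.
    Root X: left subtree has 1 node {M}, right has 5 {H, V, A, N, S}.
      Root H: left subtree has 0 nodes { }, right has 4 {V, A, N, S}.
        Root A: left subtree has 1 node {V}, right has 2 {N, S}.
          Root S: left subtree has 1 node {N}, right has 0 { }.
  Root D: left subtree has 2 nodes {J, Z}, right has 0 { }.
    Root J: left subtree has 0 nodes { }, right has 1 {Z}.

R, P, X, M, H, A, V, S, N, D, J, Z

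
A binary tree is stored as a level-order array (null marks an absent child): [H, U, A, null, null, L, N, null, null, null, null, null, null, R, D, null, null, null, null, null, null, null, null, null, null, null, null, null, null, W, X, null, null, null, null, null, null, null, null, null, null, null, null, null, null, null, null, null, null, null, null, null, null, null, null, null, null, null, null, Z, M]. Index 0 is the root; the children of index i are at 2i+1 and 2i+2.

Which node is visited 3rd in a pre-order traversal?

A

Pre-order visits the node, then its left subtree, then its right subtree.
Visit H.
At H: go left to U.
  U is a leaf — visit U.
At H: go right to A.
  Visit A.
  At A: go left to L.
    L is a leaf — visit L.
  At A: go right to N.
    Visit N.
    At N: go left to R.
      R is a leaf — visit R.
    At N: go right to D.
      Visit D.
      At D: go left to W.
        Visit W.
        At W: go left to Z.
          Z is a leaf — visit Z.
        At W: go right to M.
          M is a leaf — visit M.
      At D: go right to X.
        X is a leaf — visit X.
Full pre-order sequence: H, U, A, L, N, R, D, W, Z, M, X.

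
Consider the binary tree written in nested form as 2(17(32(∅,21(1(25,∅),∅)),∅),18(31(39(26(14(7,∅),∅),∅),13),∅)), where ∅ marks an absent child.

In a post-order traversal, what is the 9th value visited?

39

Post-order visits the left subtree, then the right subtree, then the node.
At 2: go left to 17.
  At 17: go left to 32.
    At 32: no left child.
    At 32: go right to 21.
      At 21: go left to 1.
        At 1: go left to 25.
          25 is a leaf — visit 25.
        At 1: no right child.
        Visit 1.
      At 21: no right child.
      Visit 21.
    Visit 32.
  At 17: no right child.
  Visit 17.
At 2: go right to 18.
  At 18: go left to 31.
    At 31: go left to 39.
      At 39: go left to 26.
        At 26: go left to 14.
          At 14: go left to 7.
            7 is a leaf — visit 7.
          At 14: no right child.
          Visit 14.
        At 26: no right child.
        Visit 26.
      At 39: no right child.
      Visit 39.
    At 31: go right to 13.
      13 is a leaf — visit 13.
    Visit 31.
  At 18: no right child.
  Visit 18.
Visit 2.
Full post-order sequence: 25, 1, 21, 32, 17, 7, 14, 26, 39, 13, 31, 18, 2.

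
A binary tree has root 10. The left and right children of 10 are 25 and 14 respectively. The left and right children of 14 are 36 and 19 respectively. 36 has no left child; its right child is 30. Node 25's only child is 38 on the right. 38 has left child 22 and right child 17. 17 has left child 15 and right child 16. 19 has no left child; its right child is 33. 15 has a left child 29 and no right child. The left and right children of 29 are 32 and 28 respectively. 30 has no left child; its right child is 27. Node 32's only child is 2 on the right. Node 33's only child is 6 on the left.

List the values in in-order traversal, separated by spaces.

25 22 38 32 2 29 28 15 17 16 10 36 30 27 14 19 6 33

In-order visits the left subtree, then the node, then the right subtree.
At 10: go left to 25.
  At 25: no left child.
  Visit 25.
  At 25: go right to 38.
    At 38: go left to 22.
      22 is a leaf — visit 22.
    Visit 38.
    At 38: go right to 17.
      At 17: go left to 15.
        At 15: go left to 29.
          At 29: go left to 32.
            At 32: no left child.
            Visit 32.
            At 32: go right to 2.
              2 is a leaf — visit 2.
          Visit 29.
          At 29: go right to 28.
            28 is a leaf — visit 28.
        Visit 15.
        At 15: no right child.
      Visit 17.
      At 17: go right to 16.
        16 is a leaf — visit 16.
Visit 10.
At 10: go right to 14.
  At 14: go left to 36.
    At 36: no left child.
    Visit 36.
    At 36: go right to 30.
      At 30: no left child.
      Visit 30.
      At 30: go right to 27.
        27 is a leaf — visit 27.
  Visit 14.
  At 14: go right to 19.
    At 19: no left child.
    Visit 19.
    At 19: go right to 33.
      At 33: go left to 6.
        6 is a leaf — visit 6.
      Visit 33.
      At 33: no right child.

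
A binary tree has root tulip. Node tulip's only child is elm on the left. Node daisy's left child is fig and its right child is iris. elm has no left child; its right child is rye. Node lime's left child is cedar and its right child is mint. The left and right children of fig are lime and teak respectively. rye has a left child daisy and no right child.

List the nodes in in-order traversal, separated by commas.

elm, cedar, lime, mint, fig, teak, daisy, iris, rye, tulip

In-order visits the left subtree, then the node, then the right subtree.
At tulip: go left to elm.
  At elm: no left child.
  Visit elm.
  At elm: go right to rye.
    At rye: go left to daisy.
      At daisy: go left to fig.
        At fig: go left to lime.
          At lime: go left to cedar.
            cedar is a leaf — visit cedar.
          Visit lime.
          At lime: go right to mint.
            mint is a leaf — visit mint.
        Visit fig.
        At fig: go right to teak.
          teak is a leaf — visit teak.
      Visit daisy.
      At daisy: go right to iris.
        iris is a leaf — visit iris.
    Visit rye.
    At rye: no right child.
Visit tulip.
At tulip: no right child.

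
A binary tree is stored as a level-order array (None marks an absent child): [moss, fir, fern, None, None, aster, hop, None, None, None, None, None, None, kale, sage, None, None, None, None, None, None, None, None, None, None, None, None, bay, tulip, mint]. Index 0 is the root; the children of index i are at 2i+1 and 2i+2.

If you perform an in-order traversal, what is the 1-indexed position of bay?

5

In-order visits the left subtree, then the node, then the right subtree.
At moss: go left to fir.
  fir is a leaf — visit fir.
Visit moss.
At moss: go right to fern.
  At fern: go left to aster.
    aster is a leaf — visit aster.
  Visit fern.
  At fern: go right to hop.
    At hop: go left to kale.
      At kale: go left to bay.
        bay is a leaf — visit bay.
      Visit kale.
      At kale: go right to tulip.
        tulip is a leaf — visit tulip.
    Visit hop.
    At hop: go right to sage.
      At sage: go left to mint.
        mint is a leaf — visit mint.
      Visit sage.
      At sage: no right child.
Full in-order sequence: fir, moss, aster, fern, bay, kale, tulip, hop, mint, sage.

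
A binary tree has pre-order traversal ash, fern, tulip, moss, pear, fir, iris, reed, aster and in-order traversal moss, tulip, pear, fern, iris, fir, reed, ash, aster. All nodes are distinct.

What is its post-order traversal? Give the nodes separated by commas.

moss, pear, tulip, iris, reed, fir, fern, aster, ash

The first element of pre-order is the root; it splits in-order into left and right subtrees.
Root ash: left subtree has 7 nodes {moss, tulip, pear, fern, iris, fir, reed}, right has 1 {aster}.
  Root fern: left subtree has 3 nodes {moss, tulip, pear}, right has 3 {iris, fir, reed}.
    Root tulip: left subtree has 1 node {moss}, right has 1 {pear}.
    Root fir: left subtree has 1 node {iris}, right has 1 {reed}.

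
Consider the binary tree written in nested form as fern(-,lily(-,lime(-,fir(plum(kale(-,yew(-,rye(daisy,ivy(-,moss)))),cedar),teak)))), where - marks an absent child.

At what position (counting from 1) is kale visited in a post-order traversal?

6

Post-order visits the left subtree, then the right subtree, then the node.
At fern: no left child.
At fern: go right to lily.
  At lily: no left child.
  At lily: go right to lime.
    At lime: no left child.
    At lime: go right to fir.
      At fir: go left to plum.
        At plum: go left to kale.
          At kale: no left child.
          At kale: go right to yew.
            At yew: no left child.
            At yew: go right to rye.
              At rye: go left to daisy.
                daisy is a leaf — visit daisy.
              At rye: go right to ivy.
                At ivy: no left child.
                At ivy: go right to moss.
                  moss is a leaf — visit moss.
                Visit ivy.
              Visit rye.
            Visit yew.
          Visit kale.
        At plum: go right to cedar.
          cedar is a leaf — visit cedar.
        Visit plum.
      At fir: go right to teak.
        teak is a leaf — visit teak.
      Visit fir.
    Visit lime.
  Visit lily.
Visit fern.
Full post-order sequence: daisy, moss, ivy, rye, yew, kale, cedar, plum, teak, fir, lime, lily, fern.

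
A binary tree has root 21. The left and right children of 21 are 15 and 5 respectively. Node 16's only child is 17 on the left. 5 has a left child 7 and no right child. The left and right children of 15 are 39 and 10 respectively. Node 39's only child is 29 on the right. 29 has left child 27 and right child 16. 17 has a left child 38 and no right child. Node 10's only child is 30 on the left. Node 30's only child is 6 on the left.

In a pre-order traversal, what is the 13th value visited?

Pre-order visits the node, then its left subtree, then its right subtree.
Visit 21.
At 21: go left to 15.
  Visit 15.
  At 15: go left to 39.
    Visit 39.
    At 39: no left child.
    At 39: go right to 29.
      Visit 29.
      At 29: go left to 27.
        27 is a leaf — visit 27.
      At 29: go right to 16.
        Visit 16.
        At 16: go left to 17.
          Visit 17.
          At 17: go left to 38.
            38 is a leaf — visit 38.
          At 17: no right child.
        At 16: no right child.
  At 15: go right to 10.
    Visit 10.
    At 10: go left to 30.
      Visit 30.
      At 30: go left to 6.
        6 is a leaf — visit 6.
      At 30: no right child.
    At 10: no right child.
At 21: go right to 5.
  Visit 5.
  At 5: go left to 7.
    7 is a leaf — visit 7.
  At 5: no right child.
Full pre-order sequence: 21, 15, 39, 29, 27, 16, 17, 38, 10, 30, 6, 5, 7.

7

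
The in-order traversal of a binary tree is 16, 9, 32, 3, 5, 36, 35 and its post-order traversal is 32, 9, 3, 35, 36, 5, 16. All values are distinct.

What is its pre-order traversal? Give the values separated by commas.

The last element of post-order is the root; it splits in-order into left and right subtrees.
Root 16: left subtree has 0 nodes { }, right has 6 {9, 32, 3, 5, 36, 35}.
  Root 5: left subtree has 3 nodes {9, 32, 3}, right has 2 {36, 35}.
    Root 3: left subtree has 2 nodes {9, 32}, right has 0 { }.
      Root 9: left subtree has 0 nodes { }, right has 1 {32}.
    Root 36: left subtree has 0 nodes { }, right has 1 {35}.

16, 5, 3, 9, 32, 36, 35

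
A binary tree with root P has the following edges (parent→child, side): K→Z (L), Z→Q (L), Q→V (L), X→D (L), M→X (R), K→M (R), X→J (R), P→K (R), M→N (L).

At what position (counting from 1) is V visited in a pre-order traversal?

Pre-order visits the node, then its left subtree, then its right subtree.
Visit P.
At P: no left child.
At P: go right to K.
  Visit K.
  At K: go left to Z.
    Visit Z.
    At Z: go left to Q.
      Visit Q.
      At Q: go left to V.
        V is a leaf — visit V.
      At Q: no right child.
    At Z: no right child.
  At K: go right to M.
    Visit M.
    At M: go left to N.
      N is a leaf — visit N.
    At M: go right to X.
      Visit X.
      At X: go left to D.
        D is a leaf — visit D.
      At X: go right to J.
        J is a leaf — visit J.
Full pre-order sequence: P, K, Z, Q, V, M, N, X, D, J.

5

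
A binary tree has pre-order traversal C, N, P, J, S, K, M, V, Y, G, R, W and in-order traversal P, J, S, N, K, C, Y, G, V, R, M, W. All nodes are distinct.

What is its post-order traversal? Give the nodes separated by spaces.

S J P K N G Y R V W M C

The first element of pre-order is the root; it splits in-order into left and right subtrees.
Root C: left subtree has 5 nodes {P, J, S, N, K}, right has 6 {Y, G, V, R, M, W}.
  Root N: left subtree has 3 nodes {P, J, S}, right has 1 {K}.
    Root P: left subtree has 0 nodes { }, right has 2 {J, S}.
      Root J: left subtree has 0 nodes { }, right has 1 {S}.
  Root M: left subtree has 4 nodes {Y, G, V, R}, right has 1 {W}.
    Root V: left subtree has 2 nodes {Y, G}, right has 1 {R}.
      Root Y: left subtree has 0 nodes { }, right has 1 {G}.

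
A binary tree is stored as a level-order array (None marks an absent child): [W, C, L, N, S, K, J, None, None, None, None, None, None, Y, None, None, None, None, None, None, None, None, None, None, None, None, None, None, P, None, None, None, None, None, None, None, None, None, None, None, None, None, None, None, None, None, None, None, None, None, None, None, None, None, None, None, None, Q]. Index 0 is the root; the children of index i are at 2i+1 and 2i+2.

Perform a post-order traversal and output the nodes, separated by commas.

Post-order visits the left subtree, then the right subtree, then the node.
At W: go left to C.
  At C: go left to N.
    N is a leaf — visit N.
  At C: go right to S.
    S is a leaf — visit S.
  Visit C.
At W: go right to L.
  At L: go left to K.
    K is a leaf — visit K.
  At L: go right to J.
    At J: go left to Y.
      At Y: no left child.
      At Y: go right to P.
        At P: go left to Q.
          Q is a leaf — visit Q.
        At P: no right child.
        Visit P.
      Visit Y.
    At J: no right child.
    Visit J.
  Visit L.
Visit W.

N, S, C, K, Q, P, Y, J, L, W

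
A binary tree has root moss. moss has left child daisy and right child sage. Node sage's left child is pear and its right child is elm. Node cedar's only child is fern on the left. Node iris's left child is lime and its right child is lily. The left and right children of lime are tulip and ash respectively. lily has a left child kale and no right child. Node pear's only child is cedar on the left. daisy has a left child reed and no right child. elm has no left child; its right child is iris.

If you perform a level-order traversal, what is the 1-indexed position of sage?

3

Level-order visits nodes level by level from the root, left to right within each level.
Level 0: moss
Level 1: daisy, sage
Level 2: reed, pear, elm
Level 3: cedar, iris
Level 4: fern, lime, lily
Level 5: tulip, ash, kale
Full level-order sequence: moss, daisy, sage, reed, pear, elm, cedar, iris, fern, lime, lily, tulip, ash, kale.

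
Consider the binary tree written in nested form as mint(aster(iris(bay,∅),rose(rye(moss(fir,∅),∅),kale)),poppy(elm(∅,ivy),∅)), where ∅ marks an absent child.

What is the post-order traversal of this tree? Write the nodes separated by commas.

bay, iris, fir, moss, rye, kale, rose, aster, ivy, elm, poppy, mint

Post-order visits the left subtree, then the right subtree, then the node.
At mint: go left to aster.
  At aster: go left to iris.
    At iris: go left to bay.
      bay is a leaf — visit bay.
    At iris: no right child.
    Visit iris.
  At aster: go right to rose.
    At rose: go left to rye.
      At rye: go left to moss.
        At moss: go left to fir.
          fir is a leaf — visit fir.
        At moss: no right child.
        Visit moss.
      At rye: no right child.
      Visit rye.
    At rose: go right to kale.
      kale is a leaf — visit kale.
    Visit rose.
  Visit aster.
At mint: go right to poppy.
  At poppy: go left to elm.
    At elm: no left child.
    At elm: go right to ivy.
      ivy is a leaf — visit ivy.
    Visit elm.
  At poppy: no right child.
  Visit poppy.
Visit mint.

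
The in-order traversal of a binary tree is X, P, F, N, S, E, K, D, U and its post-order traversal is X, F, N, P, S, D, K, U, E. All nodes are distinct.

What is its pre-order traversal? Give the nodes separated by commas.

E, S, P, X, N, F, U, K, D

The last element of post-order is the root; it splits in-order into left and right subtrees.
Root E: left subtree has 5 nodes {X, P, F, N, S}, right has 3 {K, D, U}.
  Root S: left subtree has 4 nodes {X, P, F, N}, right has 0 { }.
    Root P: left subtree has 1 node {X}, right has 2 {F, N}.
      Root N: left subtree has 1 node {F}, right has 0 { }.
  Root U: left subtree has 2 nodes {K, D}, right has 0 { }.
    Root K: left subtree has 0 nodes { }, right has 1 {D}.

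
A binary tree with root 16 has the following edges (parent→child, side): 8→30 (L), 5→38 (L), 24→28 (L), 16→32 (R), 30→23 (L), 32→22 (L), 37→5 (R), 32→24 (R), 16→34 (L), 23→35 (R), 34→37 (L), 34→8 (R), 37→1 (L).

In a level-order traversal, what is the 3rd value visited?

Level-order visits nodes level by level from the root, left to right within each level.
Level 0: 16
Level 1: 34, 32
Level 2: 37, 8, 22, 24
Level 3: 1, 5, 30, 28
Level 4: 38, 23
Level 5: 35
Full level-order sequence: 16, 34, 32, 37, 8, 22, 24, 1, 5, 30, 28, 38, 23, 35.

32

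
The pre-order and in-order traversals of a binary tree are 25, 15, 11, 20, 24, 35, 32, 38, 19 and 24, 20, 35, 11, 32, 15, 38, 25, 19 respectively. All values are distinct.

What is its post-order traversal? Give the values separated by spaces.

24 35 20 32 11 38 15 19 25

The first element of pre-order is the root; it splits in-order into left and right subtrees.
Root 25: left subtree has 7 nodes {24, 20, 35, 11, 32, 15, 38}, right has 1 {19}.
  Root 15: left subtree has 5 nodes {24, 20, 35, 11, 32}, right has 1 {38}.
    Root 11: left subtree has 3 nodes {24, 20, 35}, right has 1 {32}.
      Root 20: left subtree has 1 node {24}, right has 1 {35}.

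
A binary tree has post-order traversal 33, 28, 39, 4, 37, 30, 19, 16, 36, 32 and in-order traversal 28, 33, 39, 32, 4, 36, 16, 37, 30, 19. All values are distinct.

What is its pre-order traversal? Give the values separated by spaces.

32 39 28 33 36 4 16 19 30 37

The last element of post-order is the root; it splits in-order into left and right subtrees.
Root 32: left subtree has 3 nodes {28, 33, 39}, right has 6 {4, 36, 16, 37, 30, 19}.
  Root 39: left subtree has 2 nodes {28, 33}, right has 0 { }.
    Root 28: left subtree has 0 nodes { }, right has 1 {33}.
  Root 36: left subtree has 1 node {4}, right has 4 {16, 37, 30, 19}.
    Root 16: left subtree has 0 nodes { }, right has 3 {37, 30, 19}.
      Root 19: left subtree has 2 nodes {37, 30}, right has 0 { }.
        Root 30: left subtree has 1 node {37}, right has 0 { }.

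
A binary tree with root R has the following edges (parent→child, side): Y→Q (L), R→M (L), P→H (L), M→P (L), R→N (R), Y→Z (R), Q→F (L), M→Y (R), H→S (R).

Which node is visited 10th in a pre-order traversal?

Pre-order visits the node, then its left subtree, then its right subtree.
Visit R.
At R: go left to M.
  Visit M.
  At M: go left to P.
    Visit P.
    At P: go left to H.
      Visit H.
      At H: no left child.
      At H: go right to S.
        S is a leaf — visit S.
    At P: no right child.
  At M: go right to Y.
    Visit Y.
    At Y: go left to Q.
      Visit Q.
      At Q: go left to F.
        F is a leaf — visit F.
      At Q: no right child.
    At Y: go right to Z.
      Z is a leaf — visit Z.
At R: go right to N.
  N is a leaf — visit N.
Full pre-order sequence: R, M, P, H, S, Y, Q, F, Z, N.

N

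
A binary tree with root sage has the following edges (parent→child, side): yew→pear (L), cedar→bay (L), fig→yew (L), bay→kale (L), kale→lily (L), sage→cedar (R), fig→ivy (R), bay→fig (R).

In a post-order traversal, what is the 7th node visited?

Post-order visits the left subtree, then the right subtree, then the node.
At sage: no left child.
At sage: go right to cedar.
  At cedar: go left to bay.
    At bay: go left to kale.
      At kale: go left to lily.
        lily is a leaf — visit lily.
      At kale: no right child.
      Visit kale.
    At bay: go right to fig.
      At fig: go left to yew.
        At yew: go left to pear.
          pear is a leaf — visit pear.
        At yew: no right child.
        Visit yew.
      At fig: go right to ivy.
        ivy is a leaf — visit ivy.
      Visit fig.
    Visit bay.
  At cedar: no right child.
  Visit cedar.
Visit sage.
Full post-order sequence: lily, kale, pear, yew, ivy, fig, bay, cedar, sage.

bay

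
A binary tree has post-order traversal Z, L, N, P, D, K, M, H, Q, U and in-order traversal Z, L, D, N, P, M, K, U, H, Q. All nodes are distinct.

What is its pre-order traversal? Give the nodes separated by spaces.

The last element of post-order is the root; it splits in-order into left and right subtrees.
Root U: left subtree has 7 nodes {Z, L, D, N, P, M, K}, right has 2 {H, Q}.
  Root M: left subtree has 5 nodes {Z, L, D, N, P}, right has 1 {K}.
    Root D: left subtree has 2 nodes {Z, L}, right has 2 {N, P}.
      Root L: left subtree has 1 node {Z}, right has 0 { }.
      Root P: left subtree has 1 node {N}, right has 0 { }.
  Root Q: left subtree has 1 node {H}, right has 0 { }.

U M D L Z P N K Q H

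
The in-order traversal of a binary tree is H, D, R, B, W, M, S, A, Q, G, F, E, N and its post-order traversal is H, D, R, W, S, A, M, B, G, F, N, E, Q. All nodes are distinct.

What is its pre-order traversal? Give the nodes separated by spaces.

Q B R D H M W A S E F G N

The last element of post-order is the root; it splits in-order into left and right subtrees.
Root Q: left subtree has 8 nodes {H, D, R, B, W, M, S, A}, right has 4 {G, F, E, N}.
  Root B: left subtree has 3 nodes {H, D, R}, right has 4 {W, M, S, A}.
    Root R: left subtree has 2 nodes {H, D}, right has 0 { }.
      Root D: left subtree has 1 node {H}, right has 0 { }.
    Root M: left subtree has 1 node {W}, right has 2 {S, A}.
      Root A: left subtree has 1 node {S}, right has 0 { }.
  Root E: left subtree has 2 nodes {G, F}, right has 1 {N}.
    Root F: left subtree has 1 node {G}, right has 0 { }.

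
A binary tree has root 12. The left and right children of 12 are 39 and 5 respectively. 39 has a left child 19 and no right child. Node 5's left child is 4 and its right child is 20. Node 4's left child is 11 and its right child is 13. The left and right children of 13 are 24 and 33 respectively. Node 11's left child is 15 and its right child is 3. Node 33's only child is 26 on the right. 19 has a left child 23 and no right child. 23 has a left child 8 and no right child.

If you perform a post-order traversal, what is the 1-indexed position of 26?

9

Post-order visits the left subtree, then the right subtree, then the node.
At 12: go left to 39.
  At 39: go left to 19.
    At 19: go left to 23.
      At 23: go left to 8.
        8 is a leaf — visit 8.
      At 23: no right child.
      Visit 23.
    At 19: no right child.
    Visit 19.
  At 39: no right child.
  Visit 39.
At 12: go right to 5.
  At 5: go left to 4.
    At 4: go left to 11.
      At 11: go left to 15.
        15 is a leaf — visit 15.
      At 11: go right to 3.
        3 is a leaf — visit 3.
      Visit 11.
    At 4: go right to 13.
      At 13: go left to 24.
        24 is a leaf — visit 24.
      At 13: go right to 33.
        At 33: no left child.
        At 33: go right to 26.
          26 is a leaf — visit 26.
        Visit 33.
      Visit 13.
    Visit 4.
  At 5: go right to 20.
    20 is a leaf — visit 20.
  Visit 5.
Visit 12.
Full post-order sequence: 8, 23, 19, 39, 15, 3, 11, 24, 26, 33, 13, 4, 20, 5, 12.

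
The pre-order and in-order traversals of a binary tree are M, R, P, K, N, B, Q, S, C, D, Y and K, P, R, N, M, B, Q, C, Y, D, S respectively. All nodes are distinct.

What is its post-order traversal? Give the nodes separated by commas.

K, P, N, R, Y, D, C, S, Q, B, M

The first element of pre-order is the root; it splits in-order into left and right subtrees.
Root M: left subtree has 4 nodes {K, P, R, N}, right has 6 {B, Q, C, Y, D, S}.
  Root R: left subtree has 2 nodes {K, P}, right has 1 {N}.
    Root P: left subtree has 1 node {K}, right has 0 { }.
  Root B: left subtree has 0 nodes { }, right has 5 {Q, C, Y, D, S}.
    Root Q: left subtree has 0 nodes { }, right has 4 {C, Y, D, S}.
      Root S: left subtree has 3 nodes {C, Y, D}, right has 0 { }.
        Root C: left subtree has 0 nodes { }, right has 2 {Y, D}.
          Root D: left subtree has 1 node {Y}, right has 0 { }.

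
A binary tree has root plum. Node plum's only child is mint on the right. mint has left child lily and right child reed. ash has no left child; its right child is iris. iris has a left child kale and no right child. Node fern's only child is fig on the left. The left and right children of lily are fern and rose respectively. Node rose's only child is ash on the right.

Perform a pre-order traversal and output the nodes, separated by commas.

plum, mint, lily, fern, fig, rose, ash, iris, kale, reed

Pre-order visits the node, then its left subtree, then its right subtree.
Visit plum.
At plum: no left child.
At plum: go right to mint.
  Visit mint.
  At mint: go left to lily.
    Visit lily.
    At lily: go left to fern.
      Visit fern.
      At fern: go left to fig.
        fig is a leaf — visit fig.
      At fern: no right child.
    At lily: go right to rose.
      Visit rose.
      At rose: no left child.
      At rose: go right to ash.
        Visit ash.
        At ash: no left child.
        At ash: go right to iris.
          Visit iris.
          At iris: go left to kale.
            kale is a leaf — visit kale.
          At iris: no right child.
  At mint: go right to reed.
    reed is a leaf — visit reed.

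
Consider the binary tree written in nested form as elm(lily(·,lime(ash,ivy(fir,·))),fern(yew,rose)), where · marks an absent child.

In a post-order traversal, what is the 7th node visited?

Post-order visits the left subtree, then the right subtree, then the node.
At elm: go left to lily.
  At lily: no left child.
  At lily: go right to lime.
    At lime: go left to ash.
      ash is a leaf — visit ash.
    At lime: go right to ivy.
      At ivy: go left to fir.
        fir is a leaf — visit fir.
      At ivy: no right child.
      Visit ivy.
    Visit lime.
  Visit lily.
At elm: go right to fern.
  At fern: go left to yew.
    yew is a leaf — visit yew.
  At fern: go right to rose.
    rose is a leaf — visit rose.
  Visit fern.
Visit elm.
Full post-order sequence: ash, fir, ivy, lime, lily, yew, rose, fern, elm.

rose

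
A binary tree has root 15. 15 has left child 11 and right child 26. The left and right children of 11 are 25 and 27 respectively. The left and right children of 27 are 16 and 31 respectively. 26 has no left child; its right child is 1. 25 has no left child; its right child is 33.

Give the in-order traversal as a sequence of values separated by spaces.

25 33 11 16 27 31 15 26 1

In-order visits the left subtree, then the node, then the right subtree.
At 15: go left to 11.
  At 11: go left to 25.
    At 25: no left child.
    Visit 25.
    At 25: go right to 33.
      33 is a leaf — visit 33.
  Visit 11.
  At 11: go right to 27.
    At 27: go left to 16.
      16 is a leaf — visit 16.
    Visit 27.
    At 27: go right to 31.
      31 is a leaf — visit 31.
Visit 15.
At 15: go right to 26.
  At 26: no left child.
  Visit 26.
  At 26: go right to 1.
    1 is a leaf — visit 1.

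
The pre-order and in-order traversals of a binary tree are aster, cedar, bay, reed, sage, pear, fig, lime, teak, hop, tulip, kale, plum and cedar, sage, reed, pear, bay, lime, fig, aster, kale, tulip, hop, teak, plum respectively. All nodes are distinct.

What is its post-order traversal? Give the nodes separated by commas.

sage, pear, reed, lime, fig, bay, cedar, kale, tulip, hop, plum, teak, aster

The first element of pre-order is the root; it splits in-order into left and right subtrees.
Root aster: left subtree has 7 nodes {cedar, sage, reed, pear, bay, lime, fig}, right has 5 {kale, tulip, hop, teak, plum}.
  Root cedar: left subtree has 0 nodes { }, right has 6 {sage, reed, pear, bay, lime, fig}.
    Root bay: left subtree has 3 nodes {sage, reed, pear}, right has 2 {lime, fig}.
      Root reed: left subtree has 1 node {sage}, right has 1 {pear}.
      Root fig: left subtree has 1 node {lime}, right has 0 { }.
  Root teak: left subtree has 3 nodes {kale, tulip, hop}, right has 1 {plum}.
    Root hop: left subtree has 2 nodes {kale, tulip}, right has 0 { }.
      Root tulip: left subtree has 1 node {kale}, right has 0 { }.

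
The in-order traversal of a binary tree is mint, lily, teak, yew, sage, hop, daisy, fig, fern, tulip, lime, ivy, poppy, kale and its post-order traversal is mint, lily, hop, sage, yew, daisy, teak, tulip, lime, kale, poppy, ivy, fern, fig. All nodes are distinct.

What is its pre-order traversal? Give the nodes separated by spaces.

fig teak lily mint daisy yew sage hop fern ivy lime tulip poppy kale

The last element of post-order is the root; it splits in-order into left and right subtrees.
Root fig: left subtree has 7 nodes {mint, lily, teak, yew, sage, hop, daisy}, right has 6 {fern, tulip, lime, ivy, poppy, kale}.
  Root teak: left subtree has 2 nodes {mint, lily}, right has 4 {yew, sage, hop, daisy}.
    Root lily: left subtree has 1 node {mint}, right has 0 { }.
    Root daisy: left subtree has 3 nodes {yew, sage, hop}, right has 0 { }.
      Root yew: left subtree has 0 nodes { }, right has 2 {sage, hop}.
        Root sage: left subtree has 0 nodes { }, right has 1 {hop}.
  Root fern: left subtree has 0 nodes { }, right has 5 {tulip, lime, ivy, poppy, kale}.
    Root ivy: left subtree has 2 nodes {tulip, lime}, right has 2 {poppy, kale}.
      Root lime: left subtree has 1 node {tulip}, right has 0 { }.
      Root poppy: left subtree has 0 nodes { }, right has 1 {kale}.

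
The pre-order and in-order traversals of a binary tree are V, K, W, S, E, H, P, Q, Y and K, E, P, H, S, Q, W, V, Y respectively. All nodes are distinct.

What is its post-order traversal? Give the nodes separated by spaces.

P H E Q S W K Y V

The first element of pre-order is the root; it splits in-order into left and right subtrees.
Root V: left subtree has 7 nodes {K, E, P, H, S, Q, W}, right has 1 {Y}.
  Root K: left subtree has 0 nodes { }, right has 6 {E, P, H, S, Q, W}.
    Root W: left subtree has 5 nodes {E, P, H, S, Q}, right has 0 { }.
      Root S: left subtree has 3 nodes {E, P, H}, right has 1 {Q}.
        Root E: left subtree has 0 nodes { }, right has 2 {P, H}.
          Root H: left subtree has 1 node {P}, right has 0 { }.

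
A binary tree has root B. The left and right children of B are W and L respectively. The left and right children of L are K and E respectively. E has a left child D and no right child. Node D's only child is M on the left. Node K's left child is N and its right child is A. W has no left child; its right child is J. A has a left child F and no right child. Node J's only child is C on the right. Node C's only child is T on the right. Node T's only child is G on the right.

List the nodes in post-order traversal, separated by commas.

Post-order visits the left subtree, then the right subtree, then the node.
At B: go left to W.
  At W: no left child.
  At W: go right to J.
    At J: no left child.
    At J: go right to C.
      At C: no left child.
      At C: go right to T.
        At T: no left child.
        At T: go right to G.
          G is a leaf — visit G.
        Visit T.
      Visit C.
    Visit J.
  Visit W.
At B: go right to L.
  At L: go left to K.
    At K: go left to N.
      N is a leaf — visit N.
    At K: go right to A.
      At A: go left to F.
        F is a leaf — visit F.
      At A: no right child.
      Visit A.
    Visit K.
  At L: go right to E.
    At E: go left to D.
      At D: go left to M.
        M is a leaf — visit M.
      At D: no right child.
      Visit D.
    At E: no right child.
    Visit E.
  Visit L.
Visit B.

G, T, C, J, W, N, F, A, K, M, D, E, L, B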